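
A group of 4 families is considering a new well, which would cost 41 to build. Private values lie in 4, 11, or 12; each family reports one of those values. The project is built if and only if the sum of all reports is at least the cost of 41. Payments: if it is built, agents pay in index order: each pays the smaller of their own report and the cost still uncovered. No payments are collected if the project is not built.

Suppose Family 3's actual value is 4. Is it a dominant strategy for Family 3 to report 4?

Check each profile of the others' reports and compare truth against every alternative report.
Others report (11, 11, 11): truth gives 0, best alternative gives -7.
Others report (11, 11, 12): truth gives 0, best alternative gives -7.
Others report (11, 12, 11): truth gives 0, best alternative gives -7.
Others report (11, 12, 12): truth gives 0, best alternative gives -7.
Others report (12, 11, 11): truth gives 0, best alternative gives -7.
Others report (12, 11, 12): truth gives 0, best alternative gives -7.
(Remaining 21 profiles checked similarly; truth is weakly best in each.)
In every case the truthful report is at least as good as any alternative, so it is a dominant strategy.

Yes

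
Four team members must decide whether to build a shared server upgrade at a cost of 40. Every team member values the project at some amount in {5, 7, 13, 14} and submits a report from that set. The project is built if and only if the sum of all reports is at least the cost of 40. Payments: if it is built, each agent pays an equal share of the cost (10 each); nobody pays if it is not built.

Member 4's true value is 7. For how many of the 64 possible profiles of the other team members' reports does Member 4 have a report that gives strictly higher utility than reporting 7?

12

Others report (5, 14, 14): truth gives -3; report 5 gives 0 > -3. Violating.
Others report (7, 13, 13): truth gives -3; report 5 gives 0 > -3. Violating.
Others report (7, 13, 14): truth gives -3; report 5 gives 0 > -3. Violating.
Others report (7, 14, 13): truth gives -3; report 5 gives 0 > -3. Violating.
Others report (5, 5, 5): truth gives 0; no alternative beats it.
Others report (5, 5, 7): truth gives 0; no alternative beats it.
(Checking all 64 profiles: 12 have a profitable deviation, 52 do not.)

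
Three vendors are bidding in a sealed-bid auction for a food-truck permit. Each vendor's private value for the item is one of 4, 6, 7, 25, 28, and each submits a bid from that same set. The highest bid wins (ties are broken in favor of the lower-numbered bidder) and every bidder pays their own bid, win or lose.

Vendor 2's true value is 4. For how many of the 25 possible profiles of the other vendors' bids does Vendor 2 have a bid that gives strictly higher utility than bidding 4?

Others bid (4, 4): truth gives -4; bid 6 gives -2 > -4. Violating.
Others bid (4, 6): truth gives -4; bid 6 gives -2 > -4. Violating.
Others bid (4, 7): truth gives -4; bid 7 gives -3 > -4. Violating.
Others bid (6, 4): truth gives -4; bid 7 gives -3 > -4. Violating.
Others bid (4, 25): truth gives -4; no alternative beats it.
Others bid (4, 28): truth gives -4; no alternative beats it.
(Checking all 25 profiles: 6 have a profitable deviation, 19 do not.)

6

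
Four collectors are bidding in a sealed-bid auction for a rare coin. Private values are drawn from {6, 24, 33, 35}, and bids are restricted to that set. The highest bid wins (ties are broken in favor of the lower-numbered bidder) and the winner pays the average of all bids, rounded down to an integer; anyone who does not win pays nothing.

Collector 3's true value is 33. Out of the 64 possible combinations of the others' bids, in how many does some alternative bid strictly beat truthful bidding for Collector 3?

24

Others bid (6, 6, 6): truth gives 21; bid 24 gives 23 > 21. Violating.
Others bid (6, 6, 24): truth gives 16; bid 24 gives 18 > 16. Violating.
Others bid (6, 6, 35): truth gives 0; bid 35 gives 13 > 0. Violating.
Others bid (6, 24, 35): truth gives 0; bid 35 gives 8 > 0. Violating.
Others bid (6, 6, 33): truth gives 14; no alternative beats it.
Others bid (6, 24, 6): truth gives 16; no alternative beats it.
(Checking all 64 profiles: 24 have a profitable deviation, 40 do not.)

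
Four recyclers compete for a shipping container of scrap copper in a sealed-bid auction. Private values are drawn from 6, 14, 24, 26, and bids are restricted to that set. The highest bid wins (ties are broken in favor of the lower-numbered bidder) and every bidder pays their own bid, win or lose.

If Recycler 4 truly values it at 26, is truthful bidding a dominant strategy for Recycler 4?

No

Consider the case where Recycler 1 bids 6, Recycler 2 bids 6 and Recycler 3 bids 6.
Truthful bid 26: wins, pays 26, utility 26 - 26 = 0.
Bid 14 instead: wins, pays 14, utility 26 - 14 = 12.
Since 12 > 0, bidding 14 is strictly better here, so truthful bidding is not dominant.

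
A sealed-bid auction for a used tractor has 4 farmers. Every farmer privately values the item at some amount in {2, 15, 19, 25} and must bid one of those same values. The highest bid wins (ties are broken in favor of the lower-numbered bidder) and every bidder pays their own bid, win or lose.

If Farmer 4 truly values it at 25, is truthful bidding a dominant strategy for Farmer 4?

No

Consider the case where Farmer 1 bids 2, Farmer 2 bids 2 and Farmer 3 bids 2.
Truthful bid 25: wins, pays 25, utility 25 - 25 = 0.
Bid 15 instead: wins, pays 15, utility 25 - 15 = 10.
Since 10 > 0, bidding 15 is strictly better here, so truthful bidding is not dominant.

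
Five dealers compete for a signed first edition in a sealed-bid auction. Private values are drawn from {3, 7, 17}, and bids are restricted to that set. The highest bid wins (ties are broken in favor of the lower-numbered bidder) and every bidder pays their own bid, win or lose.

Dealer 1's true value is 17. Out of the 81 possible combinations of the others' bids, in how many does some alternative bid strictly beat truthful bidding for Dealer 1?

Others bid (3, 3, 3, 3): truth gives 0; bid 3 gives 14 > 0. Violating.
Others bid (3, 3, 3, 7): truth gives 0; bid 7 gives 10 > 0. Violating.
Others bid (3, 3, 7, 3): truth gives 0; bid 7 gives 10 > 0. Violating.
Others bid (3, 3, 7, 7): truth gives 0; bid 7 gives 10 > 0. Violating.
Others bid (3, 3, 3, 17): truth gives 0; no alternative beats it.
Others bid (3, 3, 7, 17): truth gives 0; no alternative beats it.
(Checking all 81 profiles: 16 have a profitable deviation, 65 do not.)

16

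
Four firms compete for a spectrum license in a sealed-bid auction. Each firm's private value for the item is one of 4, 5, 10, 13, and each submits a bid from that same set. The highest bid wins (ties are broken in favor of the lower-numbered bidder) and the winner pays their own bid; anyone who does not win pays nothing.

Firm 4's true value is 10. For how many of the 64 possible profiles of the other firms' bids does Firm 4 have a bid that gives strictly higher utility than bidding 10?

Others bid (4, 4, 4): truth gives 0; bid 5 gives 5 > 0. Violating.
Others bid (4, 4, 5): truth gives 0; no alternative beats it.
Others bid (4, 4, 10): truth gives 0; no alternative beats it.
(Checking all 64 profiles: 1 has a profitable deviation, 63 do not.)

1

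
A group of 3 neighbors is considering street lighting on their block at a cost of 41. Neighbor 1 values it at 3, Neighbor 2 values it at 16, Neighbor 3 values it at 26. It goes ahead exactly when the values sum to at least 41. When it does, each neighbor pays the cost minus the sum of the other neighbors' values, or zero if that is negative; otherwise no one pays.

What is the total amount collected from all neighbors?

34

Total value 45 ≥ cost 41, so it is built.
Neighbor 1: others sum to 42; max(0, 41 - 42) = 0.
Neighbor 2: others sum to 29; max(0, 41 - 29) = 12.
Neighbor 3: others sum to 19; max(0, 41 - 19) = 22.
Total collected = 0 + 12 + 22 = 34.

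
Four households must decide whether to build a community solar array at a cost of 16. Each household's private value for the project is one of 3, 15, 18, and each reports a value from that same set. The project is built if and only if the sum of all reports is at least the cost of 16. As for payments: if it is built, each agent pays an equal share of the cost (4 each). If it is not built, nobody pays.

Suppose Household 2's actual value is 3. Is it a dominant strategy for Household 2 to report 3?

Check each profile of the others' reports and compare truth against every alternative report.
Others report (3, 3, 3): truth gives 0, best alternative gives -1.
Others report (3, 3, 15): truth gives -1, best alternative gives -1.
Others report (3, 3, 18): truth gives -1, best alternative gives -1.
Others report (3, 15, 3): truth gives -1, best alternative gives -1.
Others report (3, 15, 15): truth gives -1, best alternative gives -1.
Others report (3, 15, 18): truth gives -1, best alternative gives -1.
(Remaining 21 profiles checked similarly; truth is weakly best in each.)
In every case the truthful report is at least as good as any alternative, so it is a dominant strategy.

Yes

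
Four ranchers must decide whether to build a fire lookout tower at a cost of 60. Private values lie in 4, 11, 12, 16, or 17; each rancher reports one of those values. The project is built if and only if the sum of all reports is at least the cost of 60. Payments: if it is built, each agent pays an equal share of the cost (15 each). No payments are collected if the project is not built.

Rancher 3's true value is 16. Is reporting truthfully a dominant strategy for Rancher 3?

Consider the case where Rancher 1 reports 11, Rancher 2 reports 16 and Rancher 4 reports 16.
Truthful report 16: project not built, utility 0.
Report 17 instead: project built, pays 15, utility 16 - 15 = 1.
Since 1 > 0, reporting 17 is strictly better here, so truthful reporting is not dominant.

No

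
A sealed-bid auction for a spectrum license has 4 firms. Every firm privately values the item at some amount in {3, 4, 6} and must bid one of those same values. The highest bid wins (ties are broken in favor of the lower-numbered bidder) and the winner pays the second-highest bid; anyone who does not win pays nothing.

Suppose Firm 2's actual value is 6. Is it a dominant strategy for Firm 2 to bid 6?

Check each profile of the others' bids and compare truth against every alternative bid.
Others bid (4, 3, 3): truth gives 2, best alternative gives 0.
Others bid (4, 3, 4): truth gives 2, best alternative gives 0.
Others bid (4, 4, 3): truth gives 2, best alternative gives 0.
Others bid (4, 4, 4): truth gives 2, best alternative gives 0.
Others bid (3, 3, 3): truth gives 3, best alternative gives 3.
Others bid (3, 3, 4): truth gives 2, best alternative gives 2.
(Remaining 21 profiles checked similarly; truth is weakly best in each.)
In every case the truthful bid is at least as good as any alternative, so it is a dominant strategy.

Yes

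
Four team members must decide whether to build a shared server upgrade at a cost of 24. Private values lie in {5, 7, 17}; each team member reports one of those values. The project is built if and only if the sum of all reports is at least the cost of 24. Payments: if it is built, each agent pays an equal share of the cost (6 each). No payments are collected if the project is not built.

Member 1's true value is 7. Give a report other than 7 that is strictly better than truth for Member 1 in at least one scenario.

17

Suppose Member 2 reports 5, Member 3 reports 5 and Member 4 reports 5.
Report 7: project not built, utility 0.
Report 17: project built, pays 6, utility 7 - 6 = 1.
So reporting 17 beats truth here (1 > 0).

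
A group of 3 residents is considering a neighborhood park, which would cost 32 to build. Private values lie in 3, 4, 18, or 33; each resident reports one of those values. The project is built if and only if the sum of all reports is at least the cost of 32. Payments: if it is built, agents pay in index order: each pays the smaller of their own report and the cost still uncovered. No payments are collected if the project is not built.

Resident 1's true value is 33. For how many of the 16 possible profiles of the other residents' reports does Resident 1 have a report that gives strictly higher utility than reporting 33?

12

Others report (3, 18): truth gives 1; report 18 gives 15 > 1. Violating.
Others report (3, 33): truth gives 1; report 3 gives 30 > 1. Violating.
Others report (4, 18): truth gives 1; report 18 gives 15 > 1. Violating.
Others report (4, 33): truth gives 1; report 3 gives 30 > 1. Violating.
Others report (3, 3): truth gives 1; no alternative beats it.
Others report (3, 4): truth gives 1; no alternative beats it.
(Checking all 16 profiles: 12 have a profitable deviation, 4 do not.)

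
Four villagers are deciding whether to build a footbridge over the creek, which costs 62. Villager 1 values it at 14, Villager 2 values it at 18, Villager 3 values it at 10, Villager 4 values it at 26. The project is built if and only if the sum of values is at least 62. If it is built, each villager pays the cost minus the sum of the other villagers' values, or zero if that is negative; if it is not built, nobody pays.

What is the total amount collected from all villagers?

Total value 68 ≥ cost 62, so it is built.
Villager 1: others sum to 54; max(0, 62 - 54) = 8.
Villager 2: others sum to 50; max(0, 62 - 50) = 12.
Villager 3: others sum to 58; max(0, 62 - 58) = 4.
Villager 4: others sum to 42; max(0, 62 - 42) = 20.
Total collected = 8 + 12 + 4 + 20 = 44.

44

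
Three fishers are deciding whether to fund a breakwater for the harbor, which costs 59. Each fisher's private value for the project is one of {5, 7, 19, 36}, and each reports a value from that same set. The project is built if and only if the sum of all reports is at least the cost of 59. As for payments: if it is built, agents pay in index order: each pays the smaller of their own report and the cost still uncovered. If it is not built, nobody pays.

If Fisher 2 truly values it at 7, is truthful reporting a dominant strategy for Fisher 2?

Consider the case where Fisher 1 reports 19 and Fisher 3 reports 36.
Truthful report 7: project built, pays 7, utility 7 - 7 = 0.
Report 5 instead: project built, pays 5, utility 7 - 5 = 2.
Since 2 > 0, reporting 5 is strictly better here, so truthful reporting is not dominant.

No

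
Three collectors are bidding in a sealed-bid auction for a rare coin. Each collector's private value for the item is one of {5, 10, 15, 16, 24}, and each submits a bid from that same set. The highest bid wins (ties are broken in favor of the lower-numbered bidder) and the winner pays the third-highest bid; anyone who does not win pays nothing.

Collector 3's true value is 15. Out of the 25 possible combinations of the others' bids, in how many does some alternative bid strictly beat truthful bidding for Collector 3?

Others bid (5, 15): truth gives 0; bid 16 gives 10 > 0. Violating.
Others bid (5, 16): truth gives 0; bid 24 gives 10 > 0. Violating.
Others bid (10, 15): truth gives 0; bid 16 gives 5 > 0. Violating.
Others bid (10, 16): truth gives 0; bid 24 gives 5 > 0. Violating.
Others bid (5, 5): truth gives 10; no alternative beats it.
Others bid (5, 10): truth gives 10; no alternative beats it.
(Checking all 25 profiles: 8 have a profitable deviation, 17 do not.)

8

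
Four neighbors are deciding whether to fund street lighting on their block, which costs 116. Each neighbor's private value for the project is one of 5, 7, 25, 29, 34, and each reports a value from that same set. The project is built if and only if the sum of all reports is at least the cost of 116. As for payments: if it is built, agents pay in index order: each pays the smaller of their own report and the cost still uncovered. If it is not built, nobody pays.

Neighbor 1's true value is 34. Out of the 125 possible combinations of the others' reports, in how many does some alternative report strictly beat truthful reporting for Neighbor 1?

17

Others report (25, 29, 34): truth gives 0; report 29 gives 5 > 0. Violating.
Others report (25, 34, 29): truth gives 0; report 29 gives 5 > 0. Violating.
Others report (25, 34, 34): truth gives 0; report 25 gives 9 > 0. Violating.
Others report (29, 25, 34): truth gives 0; report 29 gives 5 > 0. Violating.
Others report (5, 5, 5): truth gives 0; no alternative beats it.
Others report (5, 5, 7): truth gives 0; no alternative beats it.
(Checking all 125 profiles: 17 have a profitable deviation, 108 do not.)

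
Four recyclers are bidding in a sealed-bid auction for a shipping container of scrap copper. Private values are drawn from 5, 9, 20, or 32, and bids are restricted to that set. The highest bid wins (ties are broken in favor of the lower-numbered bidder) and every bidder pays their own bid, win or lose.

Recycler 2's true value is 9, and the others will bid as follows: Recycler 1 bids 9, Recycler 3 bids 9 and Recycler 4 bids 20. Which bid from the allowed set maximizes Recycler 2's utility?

5

Bid 5: loses but pays 5, utility -5.
Bid 9: loses but pays 9, utility -9.
Bid 20: wins, pays 20, utility 9 - 20 = -11.
Bid 32: wins, pays 32, utility 9 - 32 = -23.
The best choice is 5 with utility -5.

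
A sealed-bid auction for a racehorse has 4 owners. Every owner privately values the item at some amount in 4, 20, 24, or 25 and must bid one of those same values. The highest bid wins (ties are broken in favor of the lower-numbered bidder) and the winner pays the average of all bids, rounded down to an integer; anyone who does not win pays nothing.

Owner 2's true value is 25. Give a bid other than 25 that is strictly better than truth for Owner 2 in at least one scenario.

Suppose Owner 1 bids 4, Owner 3 bids 4 and Owner 4 bids 4.
Bid 25: wins, pays 9, utility 25 - 9 = 16.
Bid 20: wins, pays 8, utility 25 - 8 = 17.
So bidding 20 beats truth here (17 > 16).

20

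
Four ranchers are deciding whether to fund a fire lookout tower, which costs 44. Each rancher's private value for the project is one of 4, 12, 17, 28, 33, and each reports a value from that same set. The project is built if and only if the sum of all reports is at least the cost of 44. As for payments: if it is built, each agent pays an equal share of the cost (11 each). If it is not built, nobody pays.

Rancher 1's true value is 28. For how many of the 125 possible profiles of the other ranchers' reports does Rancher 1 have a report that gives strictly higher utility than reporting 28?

Others report (4, 4, 4): truth gives 0; report 33 gives 17 > 0. Violating.
Others report (4, 4, 12): truth gives 17; no alternative beats it.
Others report (4, 4, 17): truth gives 17; no alternative beats it.
(Checking all 125 profiles: 1 has a profitable deviation, 124 do not.)

1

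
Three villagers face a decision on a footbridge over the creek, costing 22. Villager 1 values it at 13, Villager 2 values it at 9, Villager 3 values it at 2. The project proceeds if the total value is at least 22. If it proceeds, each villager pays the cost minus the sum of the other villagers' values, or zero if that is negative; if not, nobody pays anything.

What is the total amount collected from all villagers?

Total value 24 ≥ cost 22, so it is built.
Villager 1: others sum to 11; max(0, 22 - 11) = 11.
Villager 2: others sum to 15; max(0, 22 - 15) = 7.
Villager 3: others sum to 22; max(0, 22 - 22) = 0.
Total collected = 11 + 7 + 0 = 18.

18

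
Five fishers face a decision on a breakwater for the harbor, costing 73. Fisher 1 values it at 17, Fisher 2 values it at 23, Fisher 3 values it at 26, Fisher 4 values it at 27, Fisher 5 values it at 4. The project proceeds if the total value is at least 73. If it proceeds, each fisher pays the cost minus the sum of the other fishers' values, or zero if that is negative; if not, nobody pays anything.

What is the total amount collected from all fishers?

Total value 97 ≥ cost 73, so it is built.
Fisher 1: others sum to 80; max(0, 73 - 80) = 0.
Fisher 2: others sum to 74; max(0, 73 - 74) = 0.
Fisher 3: others sum to 71; max(0, 73 - 71) = 2.
Fisher 4: others sum to 70; max(0, 73 - 70) = 3.
Fisher 5: others sum to 93; max(0, 73 - 93) = 0.
Total collected = 0 + 0 + 2 + 3 + 0 = 5.

5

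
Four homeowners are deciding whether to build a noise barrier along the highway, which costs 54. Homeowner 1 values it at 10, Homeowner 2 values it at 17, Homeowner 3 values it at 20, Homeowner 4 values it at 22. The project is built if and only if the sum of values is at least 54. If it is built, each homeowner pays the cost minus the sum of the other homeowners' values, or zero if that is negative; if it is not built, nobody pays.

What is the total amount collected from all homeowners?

Total value 69 ≥ cost 54, so it is built.
Homeowner 1: others sum to 59; max(0, 54 - 59) = 0.
Homeowner 2: others sum to 52; max(0, 54 - 52) = 2.
Homeowner 3: others sum to 49; max(0, 54 - 49) = 5.
Homeowner 4: others sum to 47; max(0, 54 - 47) = 7.
Total collected = 0 + 2 + 5 + 7 = 14.

14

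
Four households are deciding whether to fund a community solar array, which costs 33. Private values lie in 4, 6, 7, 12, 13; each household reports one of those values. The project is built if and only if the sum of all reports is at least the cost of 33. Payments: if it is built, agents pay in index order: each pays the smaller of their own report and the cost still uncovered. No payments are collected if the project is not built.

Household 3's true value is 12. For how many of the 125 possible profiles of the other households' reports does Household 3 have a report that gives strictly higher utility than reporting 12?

56

Others report (4, 12, 12): truth gives 0; report 6 gives 6 > 0. Violating.
Others report (4, 12, 13): truth gives 0; report 4 gives 8 > 0. Violating.
Others report (4, 13, 12): truth gives 0; report 4 gives 8 > 0. Violating.
Others report (4, 13, 13): truth gives 0; report 4 gives 8 > 0. Violating.
Others report (4, 4, 4): truth gives 0; no alternative beats it.
Others report (4, 4, 6): truth gives 0; no alternative beats it.
(Checking all 125 profiles: 56 have a profitable deviation, 69 do not.)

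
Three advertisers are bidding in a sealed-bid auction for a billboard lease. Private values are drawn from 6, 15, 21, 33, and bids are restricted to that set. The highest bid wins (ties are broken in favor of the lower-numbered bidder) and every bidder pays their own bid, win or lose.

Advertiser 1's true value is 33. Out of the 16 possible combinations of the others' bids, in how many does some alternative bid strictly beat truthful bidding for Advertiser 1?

9

Others bid (6, 6): truth gives 0; bid 6 gives 27 > 0. Violating.
Others bid (6, 15): truth gives 0; bid 15 gives 18 > 0. Violating.
Others bid (6, 21): truth gives 0; bid 21 gives 12 > 0. Violating.
Others bid (15, 6): truth gives 0; bid 15 gives 18 > 0. Violating.
Others bid (6, 33): truth gives 0; no alternative beats it.
Others bid (15, 33): truth gives 0; no alternative beats it.
(Checking all 16 profiles: 9 have a profitable deviation, 7 do not.)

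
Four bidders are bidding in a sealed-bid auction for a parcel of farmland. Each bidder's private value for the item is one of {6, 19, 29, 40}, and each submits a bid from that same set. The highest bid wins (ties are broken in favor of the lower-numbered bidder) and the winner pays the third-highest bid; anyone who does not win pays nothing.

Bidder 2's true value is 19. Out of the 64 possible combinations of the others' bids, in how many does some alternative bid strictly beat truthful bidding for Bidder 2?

6

Others bid (6, 6, 29): truth gives 0; bid 29 gives 13 > 0. Violating.
Others bid (6, 6, 40): truth gives 0; bid 40 gives 13 > 0. Violating.
Others bid (6, 29, 6): truth gives 0; bid 29 gives 13 > 0. Violating.
Others bid (6, 40, 6): truth gives 0; bid 40 gives 13 > 0. Violating.
Others bid (6, 6, 6): truth gives 13; no alternative beats it.
Others bid (6, 6, 19): truth gives 13; no alternative beats it.
(Checking all 64 profiles: 6 have a profitable deviation, 58 do not.)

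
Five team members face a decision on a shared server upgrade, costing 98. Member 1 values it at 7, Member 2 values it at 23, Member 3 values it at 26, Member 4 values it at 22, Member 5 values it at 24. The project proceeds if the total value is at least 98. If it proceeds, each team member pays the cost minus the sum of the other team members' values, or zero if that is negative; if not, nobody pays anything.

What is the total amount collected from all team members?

Total value 102 ≥ cost 98, so it is built.
Member 1: others sum to 95; max(0, 98 - 95) = 3.
Member 2: others sum to 79; max(0, 98 - 79) = 19.
Member 3: others sum to 76; max(0, 98 - 76) = 22.
Member 4: others sum to 80; max(0, 98 - 80) = 18.
Member 5: others sum to 78; max(0, 98 - 78) = 20.
Total collected = 3 + 19 + 22 + 18 + 20 = 82.

82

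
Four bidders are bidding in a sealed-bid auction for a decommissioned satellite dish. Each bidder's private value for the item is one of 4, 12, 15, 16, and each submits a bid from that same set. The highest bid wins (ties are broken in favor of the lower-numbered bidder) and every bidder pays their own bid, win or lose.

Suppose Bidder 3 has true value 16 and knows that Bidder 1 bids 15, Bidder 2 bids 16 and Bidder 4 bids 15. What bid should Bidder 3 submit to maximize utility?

Bid 4: loses but pays 4, utility -4.
Bid 12: loses but pays 12, utility -12.
Bid 15: loses but pays 15, utility -15.
Bid 16: loses but pays 16, utility -16.
The best choice is 4 with utility -4.

4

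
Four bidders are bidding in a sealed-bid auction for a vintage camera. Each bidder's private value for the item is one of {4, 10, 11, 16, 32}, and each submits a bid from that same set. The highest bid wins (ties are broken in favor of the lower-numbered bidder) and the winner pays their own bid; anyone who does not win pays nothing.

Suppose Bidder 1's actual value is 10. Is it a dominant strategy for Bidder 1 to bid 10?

Consider the case where Bidder 2 bids 4, Bidder 3 bids 4 and Bidder 4 bids 4.
Truthful bid 10: wins, pays 10, utility 10 - 10 = 0.
Bid 4 instead: wins, pays 4, utility 10 - 4 = 6.
Since 6 > 0, bidding 4 is strictly better here, so truthful bidding is not dominant.

No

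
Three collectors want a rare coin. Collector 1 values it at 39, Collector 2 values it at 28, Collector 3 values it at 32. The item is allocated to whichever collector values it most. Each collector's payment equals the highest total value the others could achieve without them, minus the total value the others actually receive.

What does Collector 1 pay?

32

Collector 1 has the highest value and receives the item.
Without Collector 1, the item would go to the next-highest value, 32, so the others could achieve 32.
With Collector 1 present and winning, the others receive nothing, so their total is 0.
Payment = 32 - 0 = 32.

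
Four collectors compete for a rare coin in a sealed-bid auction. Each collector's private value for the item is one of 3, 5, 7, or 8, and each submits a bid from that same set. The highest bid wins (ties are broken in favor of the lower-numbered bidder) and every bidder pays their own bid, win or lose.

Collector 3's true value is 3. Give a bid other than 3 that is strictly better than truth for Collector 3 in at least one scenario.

5

Suppose Collector 1 bids 3, Collector 2 bids 3 and Collector 4 bids 3.
Bid 3: loses but pays 3, utility -3.
Bid 5: wins, pays 5, utility 3 - 5 = -2.
So bidding 5 beats truth here (-2 > -3).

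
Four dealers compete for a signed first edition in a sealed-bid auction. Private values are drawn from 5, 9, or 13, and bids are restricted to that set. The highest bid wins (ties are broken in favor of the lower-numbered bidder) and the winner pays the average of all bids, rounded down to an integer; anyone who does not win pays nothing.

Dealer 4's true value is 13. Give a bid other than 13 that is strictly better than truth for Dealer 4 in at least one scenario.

Suppose Dealer 1 bids 5, Dealer 2 bids 5 and Dealer 3 bids 5.
Bid 13: wins, pays 7, utility 13 - 7 = 6.
Bid 9: wins, pays 6, utility 13 - 6 = 7.
So bidding 9 beats truth here (7 > 6).

9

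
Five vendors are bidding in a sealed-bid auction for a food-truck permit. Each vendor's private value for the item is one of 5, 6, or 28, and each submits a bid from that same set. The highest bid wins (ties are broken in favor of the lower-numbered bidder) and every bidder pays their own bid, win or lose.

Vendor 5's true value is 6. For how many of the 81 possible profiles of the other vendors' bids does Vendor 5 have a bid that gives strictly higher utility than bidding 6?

Others bid (5, 5, 5, 6): truth gives -6; bid 5 gives -5 > -6. Violating.
Others bid (5, 5, 5, 28): truth gives -6; bid 5 gives -5 > -6. Violating.
Others bid (5, 5, 6, 5): truth gives -6; bid 5 gives -5 > -6. Violating.
Others bid (5, 5, 6, 6): truth gives -6; bid 5 gives -5 > -6. Violating.
Others bid (5, 5, 5, 5): truth gives 0; no alternative beats it.
(Checking all 81 profiles: 80 have a profitable deviation, 1 does not.)

80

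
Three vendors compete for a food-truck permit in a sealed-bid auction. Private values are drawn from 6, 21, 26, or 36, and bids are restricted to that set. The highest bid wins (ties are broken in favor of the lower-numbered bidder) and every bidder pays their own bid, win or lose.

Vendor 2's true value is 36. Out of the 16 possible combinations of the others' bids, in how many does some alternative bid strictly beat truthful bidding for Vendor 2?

10

Others bid (6, 6): truth gives 0; bid 21 gives 15 > 0. Violating.
Others bid (6, 21): truth gives 0; bid 21 gives 15 > 0. Violating.
Others bid (6, 26): truth gives 0; bid 26 gives 10 > 0. Violating.
Others bid (21, 6): truth gives 0; bid 26 gives 10 > 0. Violating.
Others bid (6, 36): truth gives 0; no alternative beats it.
Others bid (21, 36): truth gives 0; no alternative beats it.
(Checking all 16 profiles: 10 have a profitable deviation, 6 do not.)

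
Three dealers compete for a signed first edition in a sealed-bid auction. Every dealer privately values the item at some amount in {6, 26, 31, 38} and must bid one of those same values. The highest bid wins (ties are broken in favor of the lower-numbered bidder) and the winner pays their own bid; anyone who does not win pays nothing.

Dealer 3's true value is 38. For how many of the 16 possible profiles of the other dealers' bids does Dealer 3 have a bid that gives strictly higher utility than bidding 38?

Others bid (6, 6): truth gives 0; bid 26 gives 12 > 0. Violating.
Others bid (6, 26): truth gives 0; bid 31 gives 7 > 0. Violating.
Others bid (26, 6): truth gives 0; bid 31 gives 7 > 0. Violating.
Others bid (26, 26): truth gives 0; bid 31 gives 7 > 0. Violating.
Others bid (6, 31): truth gives 0; no alternative beats it.
Others bid (6, 38): truth gives 0; no alternative beats it.
(Checking all 16 profiles: 4 have a profitable deviation, 12 do not.)

4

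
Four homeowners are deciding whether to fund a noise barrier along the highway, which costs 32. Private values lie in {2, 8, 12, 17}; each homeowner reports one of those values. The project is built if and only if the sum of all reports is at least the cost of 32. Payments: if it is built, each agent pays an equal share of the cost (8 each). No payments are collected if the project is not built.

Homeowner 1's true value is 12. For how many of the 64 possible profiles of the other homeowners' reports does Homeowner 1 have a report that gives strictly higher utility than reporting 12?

Others report (2, 2, 12): truth gives 0; report 17 gives 4 > 0. Violating.
Others report (2, 8, 8): truth gives 0; report 17 gives 4 > 0. Violating.
Others report (2, 12, 2): truth gives 0; report 17 gives 4 > 0. Violating.
Others report (8, 2, 8): truth gives 0; report 17 gives 4 > 0. Violating.
Others report (2, 2, 2): truth gives 0; no alternative beats it.
Others report (2, 2, 8): truth gives 0; no alternative beats it.
(Checking all 64 profiles: 6 have a profitable deviation, 58 do not.)

6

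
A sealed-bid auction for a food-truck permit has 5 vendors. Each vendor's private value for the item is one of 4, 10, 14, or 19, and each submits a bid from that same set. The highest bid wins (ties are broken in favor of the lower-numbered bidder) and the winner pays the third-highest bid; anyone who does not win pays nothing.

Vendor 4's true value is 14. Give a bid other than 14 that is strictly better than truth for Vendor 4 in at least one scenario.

Suppose Vendor 1 bids 4, Vendor 2 bids 4, Vendor 3 bids 4 and Vendor 5 bids 19.
Bid 14: loses, pays 0, utility 0.
Bid 19: wins, pays 4, utility 14 - 4 = 10.
So bidding 19 beats truth here (10 > 0).

19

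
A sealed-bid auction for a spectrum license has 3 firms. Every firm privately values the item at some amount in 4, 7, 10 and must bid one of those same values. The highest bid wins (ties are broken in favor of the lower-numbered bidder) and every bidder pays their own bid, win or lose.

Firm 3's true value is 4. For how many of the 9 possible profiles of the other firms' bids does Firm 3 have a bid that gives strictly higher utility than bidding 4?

1

Others bid (4, 4): truth gives -4; bid 7 gives -3 > -4. Violating.
Others bid (4, 7): truth gives -4; no alternative beats it.
Others bid (4, 10): truth gives -4; no alternative beats it.
(Checking all 9 profiles: 1 has a profitable deviation, 8 do not.)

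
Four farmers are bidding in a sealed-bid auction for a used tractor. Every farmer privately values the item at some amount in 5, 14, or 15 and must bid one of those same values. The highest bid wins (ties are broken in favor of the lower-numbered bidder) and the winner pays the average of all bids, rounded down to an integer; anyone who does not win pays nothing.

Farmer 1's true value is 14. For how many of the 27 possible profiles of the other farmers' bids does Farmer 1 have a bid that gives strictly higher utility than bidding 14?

13

Others bid (5, 5, 5): truth gives 7; bid 5 gives 9 > 7. Violating.
Others bid (5, 5, 15): truth gives 0; bid 15 gives 4 > 0. Violating.
Others bid (5, 14, 15): truth gives 0; bid 15 gives 2 > 0. Violating.
Others bid (5, 15, 5): truth gives 0; bid 15 gives 4 > 0. Violating.
Others bid (5, 5, 14): truth gives 5; no alternative beats it.
Others bid (5, 14, 5): truth gives 5; no alternative beats it.
(Checking all 27 profiles: 13 have a profitable deviation, 14 do not.)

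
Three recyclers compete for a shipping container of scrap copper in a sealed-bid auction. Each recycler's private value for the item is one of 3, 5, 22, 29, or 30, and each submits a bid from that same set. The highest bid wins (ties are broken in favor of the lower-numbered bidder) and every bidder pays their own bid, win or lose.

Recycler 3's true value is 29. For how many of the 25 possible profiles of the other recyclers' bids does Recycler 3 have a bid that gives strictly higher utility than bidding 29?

20

Others bid (3, 3): truth gives 0; bid 5 gives 24 > 0. Violating.
Others bid (3, 5): truth gives 0; bid 22 gives 7 > 0. Violating.
Others bid (3, 29): truth gives -29; bid 30 gives -1 > -29. Violating.
Others bid (3, 30): truth gives -29; bid 3 gives -3 > -29. Violating.
Others bid (3, 22): truth gives 0; no alternative beats it.
Others bid (5, 22): truth gives 0; no alternative beats it.
(Checking all 25 profiles: 20 have a profitable deviation, 5 do not.)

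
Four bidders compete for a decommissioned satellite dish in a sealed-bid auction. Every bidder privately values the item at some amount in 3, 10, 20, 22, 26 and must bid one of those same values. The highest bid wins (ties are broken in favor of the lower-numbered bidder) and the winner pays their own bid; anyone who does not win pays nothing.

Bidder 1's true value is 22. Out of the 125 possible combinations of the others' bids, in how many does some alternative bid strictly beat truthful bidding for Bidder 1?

27

Others bid (3, 3, 3): truth gives 0; bid 3 gives 19 > 0. Violating.
Others bid (3, 3, 10): truth gives 0; bid 10 gives 12 > 0. Violating.
Others bid (3, 3, 20): truth gives 0; bid 20 gives 2 > 0. Violating.
Others bid (3, 10, 3): truth gives 0; bid 10 gives 12 > 0. Violating.
Others bid (3, 3, 22): truth gives 0; no alternative beats it.
Others bid (3, 3, 26): truth gives 0; no alternative beats it.
(Checking all 125 profiles: 27 have a profitable deviation, 98 do not.)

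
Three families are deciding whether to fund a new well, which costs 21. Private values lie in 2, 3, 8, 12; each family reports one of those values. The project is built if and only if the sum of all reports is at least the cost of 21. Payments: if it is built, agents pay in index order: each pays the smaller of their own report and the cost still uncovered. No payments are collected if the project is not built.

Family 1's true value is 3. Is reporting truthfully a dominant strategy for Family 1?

Consider the case where Family 2 reports 8 and Family 3 reports 12.
Truthful report 3: project built, pays 3, utility 3 - 3 = 0.
Report 2 instead: project built, pays 2, utility 3 - 2 = 1.
Since 1 > 0, reporting 2 is strictly better here, so truthful reporting is not dominant.

No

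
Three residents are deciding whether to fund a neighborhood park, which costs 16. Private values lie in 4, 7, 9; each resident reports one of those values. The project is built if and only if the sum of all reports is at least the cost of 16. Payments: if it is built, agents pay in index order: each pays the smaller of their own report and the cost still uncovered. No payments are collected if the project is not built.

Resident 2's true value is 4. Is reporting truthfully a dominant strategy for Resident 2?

Yes

Check each profile of the others' reports and compare truth against every alternative report.
Others report (4, 7): truth gives 0, best alternative gives -3.
Others report (4, 9): truth gives 0, best alternative gives -3.
Others report (7, 4): truth gives 0, best alternative gives -3.
Others report (7, 7): truth gives 0, best alternative gives -3.
Others report (7, 9): truth gives 0, best alternative gives -3.
Others report (9, 4): truth gives 0, best alternative gives -3.
(Remaining 3 profiles checked similarly; truth is weakly best in each.)
In every case the truthful report is at least as good as any alternative, so it is a dominant strategy.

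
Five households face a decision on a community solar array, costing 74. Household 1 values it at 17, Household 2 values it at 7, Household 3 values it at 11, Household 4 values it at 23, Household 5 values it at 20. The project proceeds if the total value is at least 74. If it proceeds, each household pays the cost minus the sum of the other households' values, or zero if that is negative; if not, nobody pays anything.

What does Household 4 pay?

19

Total value 78 ≥ cost 74, so the project is built.
The other households' values sum to 55.
Cost minus that sum is 74 - 55 = 19.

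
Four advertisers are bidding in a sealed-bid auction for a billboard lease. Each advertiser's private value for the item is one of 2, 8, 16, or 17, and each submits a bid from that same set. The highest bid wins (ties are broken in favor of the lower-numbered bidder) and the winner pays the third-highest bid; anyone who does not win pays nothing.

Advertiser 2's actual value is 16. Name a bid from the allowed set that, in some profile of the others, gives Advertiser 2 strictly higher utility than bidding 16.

Suppose Advertiser 1 bids 2, Advertiser 3 bids 2 and Advertiser 4 bids 17.
Bid 16: loses, pays 0, utility 0.
Bid 17: wins, pays 2, utility 16 - 2 = 14.
So bidding 17 beats truth here (14 > 0).

17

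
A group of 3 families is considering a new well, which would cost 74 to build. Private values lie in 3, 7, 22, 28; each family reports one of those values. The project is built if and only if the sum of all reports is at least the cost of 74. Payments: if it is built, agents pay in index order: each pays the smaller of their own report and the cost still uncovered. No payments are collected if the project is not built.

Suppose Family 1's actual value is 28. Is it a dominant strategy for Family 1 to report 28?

Consider the case where Family 2 reports 28 and Family 3 reports 28.
Truthful report 28: project built, pays 28, utility 28 - 28 = 0.
Report 22 instead: project built, pays 22, utility 28 - 22 = 6.
Since 6 > 0, reporting 22 is strictly better here, so truthful reporting is not dominant.

No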